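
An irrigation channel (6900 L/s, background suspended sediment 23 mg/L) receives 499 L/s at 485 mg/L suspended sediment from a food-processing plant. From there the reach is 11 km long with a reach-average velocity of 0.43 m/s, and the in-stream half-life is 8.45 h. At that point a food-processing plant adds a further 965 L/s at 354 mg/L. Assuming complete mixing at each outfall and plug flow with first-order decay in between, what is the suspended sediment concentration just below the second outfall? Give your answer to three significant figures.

67.6 mg/L

Flow-weighted average: C = (6900·23.00 + 499.0·485.0) / 7399 = 400700/7399 = 54.16 mg/L; combined flow 7399 L/s.
Travel time t = 11·1000 / 0.43 = 25580 s = 7.106 h.
Half-life 8.45 h → k = ln 2 / 8.45 = 0.08203 h⁻¹ = 1.969 d⁻¹.
First-order decay: C = 54.16·exp(−k·t) = 54.16·0.5583 = 30.24 mg/L.
At the second outfall, C = (7399·30.24 + 965.0·354.0) / (7399 + 965.0) = 67.59 mg/L.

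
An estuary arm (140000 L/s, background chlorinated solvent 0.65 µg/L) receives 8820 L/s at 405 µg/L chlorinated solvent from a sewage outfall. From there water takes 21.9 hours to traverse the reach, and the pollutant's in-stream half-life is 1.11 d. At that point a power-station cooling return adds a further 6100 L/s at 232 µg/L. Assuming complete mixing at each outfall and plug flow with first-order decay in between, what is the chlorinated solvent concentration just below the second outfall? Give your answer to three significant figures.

Flow-weighted average: C = (140000·0.6500 + 8820·405.0) / 148800 = 3663000/148800 = 24.61 µg/L; combined flow 148800 L/s.
Half-life 1.11 d → k = ln 2 / 1.11 = 0.6245 d⁻¹.
After decay, C = 24.61 × e^(−kt) = 24.61 × 0.5656 = 13.92 µg/L.
At the second outfall, C = (148800·13.92 + 6100·232.0) / (148800 + 6100) = 22.51 µg/L.

22.5 µg/L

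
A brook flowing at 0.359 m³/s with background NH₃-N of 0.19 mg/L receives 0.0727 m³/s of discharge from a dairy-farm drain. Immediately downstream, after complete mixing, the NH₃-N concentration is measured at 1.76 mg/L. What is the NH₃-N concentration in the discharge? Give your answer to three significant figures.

9.51 mg/L

Mass balance: 0.3590·0.1900 + 0.07270·Cₑ = 0.4317·1.760
→ Cₑ = (0.4317·1.760 − 0.3590·0.1900) / 0.07270 = 9.513 mg/L.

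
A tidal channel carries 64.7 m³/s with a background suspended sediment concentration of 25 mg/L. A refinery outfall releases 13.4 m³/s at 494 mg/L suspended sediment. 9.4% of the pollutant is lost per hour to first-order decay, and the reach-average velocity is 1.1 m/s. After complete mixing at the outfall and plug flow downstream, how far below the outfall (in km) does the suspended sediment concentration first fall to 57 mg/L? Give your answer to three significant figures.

After mixing, C = (64.70·25.00 + 13.40·494.0) / 78.10 = 8237/78.10 = 105.5 mg/L.
9.4%/h lost → k = −ln(1 − 0.094) = 0.09872 h⁻¹.
Set 105.5·exp(−k·t) = 57 → t = ln(105.5/57)/k = 22440 s = 6.234 h.
Distance = v·t = 1.1·22440 = 24690 m = 24.69 km.

24.7 km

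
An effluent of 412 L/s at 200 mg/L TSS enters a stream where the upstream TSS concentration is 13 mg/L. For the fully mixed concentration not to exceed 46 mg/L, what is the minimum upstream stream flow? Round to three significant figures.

Set C_mix = 46: (Q·13.00 + 412.0·200.0) / (Q + 412.0) = 46
→ Q = 412.0·(200.0 − 46)/(46 − 13.00) = 1923 L/s.

1920 L/s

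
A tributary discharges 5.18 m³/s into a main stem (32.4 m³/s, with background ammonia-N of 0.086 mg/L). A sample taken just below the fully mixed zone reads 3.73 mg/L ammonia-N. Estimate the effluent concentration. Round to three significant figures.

26.5 mg/L

Mass balance: 32.40·0.08600 + 5.180·Cₑ = 37.58·3.730
→ Cₑ = (37.58·3.730 − 32.40·0.08600) / 5.180 = 26.52 mg/L.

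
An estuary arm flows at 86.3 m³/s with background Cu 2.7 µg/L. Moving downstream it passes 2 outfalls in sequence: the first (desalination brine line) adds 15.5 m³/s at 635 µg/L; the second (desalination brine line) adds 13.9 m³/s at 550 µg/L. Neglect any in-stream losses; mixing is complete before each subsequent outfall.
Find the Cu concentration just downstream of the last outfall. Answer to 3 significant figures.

Outfall 1: combined Q = 101.8 m³/s; C = (86.30·2.700 + 15.50·635.0)/101.8 = 98.97 µg/L.
Outfall 2: combined Q = 115.7 m³/s; C = (101.8·98.97 + 13.90·550.0)/115.7 = 153.2 µg/L.

153 µg/L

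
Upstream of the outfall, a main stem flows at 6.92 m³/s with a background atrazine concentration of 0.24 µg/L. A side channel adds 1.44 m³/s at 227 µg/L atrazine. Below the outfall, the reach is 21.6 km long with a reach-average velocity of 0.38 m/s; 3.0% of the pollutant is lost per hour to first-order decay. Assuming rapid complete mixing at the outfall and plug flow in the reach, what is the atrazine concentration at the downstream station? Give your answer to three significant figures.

24.3 µg/L

Flow-weighted average: C = (6.920·0.2400 + 1.440·227.0) / 8.360 = 328.5/8.360 = 39.30 µg/L.
Travel time t = 21.6·1000 / 0.38 = 56840 s = 15.79 h.
3.0%/h lost → k = −ln(1 − 0.03) = 0.03046 h⁻¹.
Decay over the reach: 39.30·exp(−kt) = 39.30·0.6182 = 24.29 µg/L.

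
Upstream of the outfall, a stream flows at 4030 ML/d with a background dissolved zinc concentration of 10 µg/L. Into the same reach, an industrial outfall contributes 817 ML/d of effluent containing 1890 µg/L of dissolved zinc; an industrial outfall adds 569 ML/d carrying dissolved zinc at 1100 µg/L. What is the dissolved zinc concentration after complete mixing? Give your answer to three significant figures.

408 µg/L

Mass balance: C = (4030·10.00 + 817.0·1890 + 569.0·1100) / 5416 = 2210000/5416 = 408.1 µg/L.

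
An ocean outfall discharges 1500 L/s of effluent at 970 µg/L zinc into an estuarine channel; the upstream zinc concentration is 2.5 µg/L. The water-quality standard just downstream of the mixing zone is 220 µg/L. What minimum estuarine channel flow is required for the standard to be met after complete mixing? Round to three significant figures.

Set C_mix = 220: (Q·2.500 + 1500·970.0) / (Q + 1500) = 220
→ Q = 1500·(970.0 − 220)/(220 − 2.500) = 5172 L/s.

5170 L/s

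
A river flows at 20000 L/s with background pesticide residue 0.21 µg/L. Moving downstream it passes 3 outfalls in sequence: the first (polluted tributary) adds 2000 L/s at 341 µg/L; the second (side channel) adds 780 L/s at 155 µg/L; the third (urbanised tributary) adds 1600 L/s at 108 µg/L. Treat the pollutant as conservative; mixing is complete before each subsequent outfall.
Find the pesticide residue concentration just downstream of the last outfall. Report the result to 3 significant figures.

Outfall 1: combined Q = 22000 L/s; C = (20000·0.2100 + 2000·341.0)/22000 = 31.19 µg/L.
Outfall 2: combined Q = 22780 L/s; C = (22000·31.19 + 780.0·155.0)/22780 = 35.43 µg/L.
Outfall 3: combined Q = 24380 L/s; C = (22780·35.43 + 1600·108.0)/24380 = 40.19 µg/L.

40.2 µg/L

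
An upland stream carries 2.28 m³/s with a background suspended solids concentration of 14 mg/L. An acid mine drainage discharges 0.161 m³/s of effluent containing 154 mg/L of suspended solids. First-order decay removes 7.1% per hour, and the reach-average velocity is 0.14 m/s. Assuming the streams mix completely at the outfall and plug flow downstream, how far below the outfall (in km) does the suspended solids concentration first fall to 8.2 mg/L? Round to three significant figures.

Conservation of mass: C = (2.280·14.00 + 0.1610·154.0) / 2.441 = 56.71/2.441 = 23.23 mg/L.
7.1%/h lost → k = −ln(1 − 0.071) = 0.07365 h⁻¹.
Set 23.23·exp(−k·t) = 8.2 → t = ln(23.23/8.2)/k = 50910 s = 14.14 h.
Distance = v·t = 0.14·50910 = 7127 m = 7.127 km.

7.13 km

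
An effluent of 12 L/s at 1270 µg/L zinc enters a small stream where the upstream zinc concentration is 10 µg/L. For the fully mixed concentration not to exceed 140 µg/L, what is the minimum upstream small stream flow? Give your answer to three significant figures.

Set C_mix = 140: (Q·10.00 + 12.00·1270) / (Q + 12.00) = 140
→ Q = 12.00·(1270 − 140)/(140 − 10.00) = 104.3 L/s.

104 L/s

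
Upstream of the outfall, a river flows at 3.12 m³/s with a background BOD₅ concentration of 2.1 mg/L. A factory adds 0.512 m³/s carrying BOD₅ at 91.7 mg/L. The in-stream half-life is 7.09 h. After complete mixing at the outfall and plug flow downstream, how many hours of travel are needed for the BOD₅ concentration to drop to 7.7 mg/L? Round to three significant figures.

6.64 h

Conservation of mass: C = (3.120·2.100 + 0.5120·91.70) / 3.632 = 53.50/3.632 = 14.73 mg/L.
Half-life 7.09 h → k = ln 2 / 7.09 = 0.09776 h⁻¹ = 2.346 d⁻¹.
14.73·exp(−k·t) = 7.7 → t = ln(14.73/7.7)/k = 23890 s = 6.636 h.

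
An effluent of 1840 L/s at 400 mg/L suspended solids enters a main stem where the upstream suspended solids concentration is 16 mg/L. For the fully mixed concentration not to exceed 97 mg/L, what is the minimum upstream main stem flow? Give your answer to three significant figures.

Set C_mix = 97: (Q·16.00 + 1840·400.0) / (Q + 1840) = 97
→ Q = 1840·(400.0 − 97)/(97 − 16.00) = 6883 L/s.

6880 L/s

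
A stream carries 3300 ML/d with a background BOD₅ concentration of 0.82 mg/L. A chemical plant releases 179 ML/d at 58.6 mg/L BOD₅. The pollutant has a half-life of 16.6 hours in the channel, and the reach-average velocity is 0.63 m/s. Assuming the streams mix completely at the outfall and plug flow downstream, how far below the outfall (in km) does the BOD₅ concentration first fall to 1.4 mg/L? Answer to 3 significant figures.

Flow-weighted average: C = (3300·0.8200 + 179.0·58.60) / 3479 = 13200/3479 = 3.793 mg/L.
Half-life 16.6 h → k = ln 2 / 16.6 = 0.04176 h⁻¹ = 1.002 d⁻¹.
Set 3.793·exp(−k·t) = 1.4 → t = ln(3.793/1.4)/k = 85930 s = 23.87 h.
Distance = v·t = 0.63·85930 = 54130 m = 54.13 km.

54.1 km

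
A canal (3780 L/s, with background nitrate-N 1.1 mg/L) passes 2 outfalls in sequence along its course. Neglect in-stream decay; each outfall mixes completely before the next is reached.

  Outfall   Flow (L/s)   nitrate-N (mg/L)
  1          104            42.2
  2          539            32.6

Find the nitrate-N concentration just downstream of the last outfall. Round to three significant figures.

Outfall 1: combined Q = 3884 L/s; C = (3780·1.100 + 104.0·42.20)/3884 = 2.201 mg/L.
Outfall 2: combined Q = 4423 L/s; C = (3884·2.201 + 539.0·32.60)/4423 = 5.905 mg/L.

5.91 mg/L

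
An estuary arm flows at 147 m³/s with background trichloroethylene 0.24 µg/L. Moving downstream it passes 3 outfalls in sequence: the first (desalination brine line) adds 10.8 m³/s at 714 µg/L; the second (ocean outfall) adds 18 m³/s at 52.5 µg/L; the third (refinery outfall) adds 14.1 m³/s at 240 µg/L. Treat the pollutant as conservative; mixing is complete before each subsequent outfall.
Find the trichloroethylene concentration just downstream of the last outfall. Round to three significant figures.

After outfall 1: Q = 147.0 + 10.80 = 157.8 m³/s; C = (147.0·0.2400 + 10.80·714.0)/157.8 = 49.09 µg/L.
After outfall 2: Q = 157.8 + 18.00 = 175.8 m³/s; C = (157.8·49.09 + 18.00·52.50)/175.8 = 49.44 µg/L.
After outfall 3: Q = 175.8 + 14.10 = 189.9 m³/s; C = (175.8·49.44 + 14.10·240.0)/189.9 = 63.59 µg/L.

63.6 µg/L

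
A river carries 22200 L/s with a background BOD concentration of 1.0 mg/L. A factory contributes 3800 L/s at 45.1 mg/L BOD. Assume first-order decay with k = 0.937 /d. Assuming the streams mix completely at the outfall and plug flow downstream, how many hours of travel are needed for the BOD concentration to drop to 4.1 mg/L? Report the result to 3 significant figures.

Conservation of mass: C = (22200·1.000 + 3800·45.10) / 26000 = 193600/26000 = 7.445 mg/L.
7.445·exp(−k·t) = 4.1 → t = ln(7.445/4.1)/k = 55010 s = 15.28 h.

15.3 h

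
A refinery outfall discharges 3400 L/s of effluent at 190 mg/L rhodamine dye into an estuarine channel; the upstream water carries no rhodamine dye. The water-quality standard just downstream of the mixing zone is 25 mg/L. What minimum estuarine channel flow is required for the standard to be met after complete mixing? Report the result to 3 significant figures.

22400 L/s

Set C_mix = 25: (Q·0 + 3400·190.0) / (Q + 3400) = 25
→ Q = 3400·(190.0 − 25)/(25 − 0) = 22440 L/s.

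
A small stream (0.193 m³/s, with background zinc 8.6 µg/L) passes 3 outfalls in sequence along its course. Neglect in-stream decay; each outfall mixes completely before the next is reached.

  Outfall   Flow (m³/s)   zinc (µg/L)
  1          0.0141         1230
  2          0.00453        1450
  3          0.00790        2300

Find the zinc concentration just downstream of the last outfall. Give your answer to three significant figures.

199 µg/L

Outfall 1: combined Q = 0.2071 m³/s; C = (0.1930·8.600 + 0.01410·1230)/0.2071 = 91.76 µg/L.
Outfall 2: combined Q = 0.2116 m³/s; C = (0.2071·91.76 + 0.004530·1450)/0.2116 = 120.8 µg/L.
Outfall 3: combined Q = 0.2195 m³/s; C = (0.2116·120.8 + 0.007900·2300)/0.2195 = 199.2 µg/L.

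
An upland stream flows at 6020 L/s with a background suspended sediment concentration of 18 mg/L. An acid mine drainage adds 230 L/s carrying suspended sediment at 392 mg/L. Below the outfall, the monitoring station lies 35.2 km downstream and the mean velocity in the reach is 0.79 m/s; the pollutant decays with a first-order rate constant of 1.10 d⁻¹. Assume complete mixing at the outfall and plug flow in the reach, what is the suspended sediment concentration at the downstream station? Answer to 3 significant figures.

18.0 mg/L

Flow-weighted average: C = (6020·18.00 + 230.0·392.0) / 6250 = 198500/6250 = 31.76 mg/L.
Travel time t = 35.2·1000 / 0.79 = 44560 s = 12.38 h.
First-order decay: C = 31.76·exp(−k·t) = 31.76·0.5671 = 18.01 mg/L.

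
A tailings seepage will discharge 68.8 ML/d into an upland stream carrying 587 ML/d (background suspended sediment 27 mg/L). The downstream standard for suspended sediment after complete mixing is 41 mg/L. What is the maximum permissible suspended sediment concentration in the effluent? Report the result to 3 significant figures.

At the limit, (Qr·Cr + Qe·Cₑ)/(Qr + Qe) = 41:
Cₑ = (655.8·41 − 587.0·27.00) / 68.80 = 160.4 mg/L.

160 mg/L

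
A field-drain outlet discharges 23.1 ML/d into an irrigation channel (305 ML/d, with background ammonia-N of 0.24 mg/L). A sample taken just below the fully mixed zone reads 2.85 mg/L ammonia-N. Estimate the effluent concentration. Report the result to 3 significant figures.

Mass balance: 305.0·0.2400 + 23.10·Cₑ = 328.1·2.850
→ Cₑ = (328.1·2.850 − 305.0·0.2400) / 23.10 = 37.31 mg/L.

37.3 mg/L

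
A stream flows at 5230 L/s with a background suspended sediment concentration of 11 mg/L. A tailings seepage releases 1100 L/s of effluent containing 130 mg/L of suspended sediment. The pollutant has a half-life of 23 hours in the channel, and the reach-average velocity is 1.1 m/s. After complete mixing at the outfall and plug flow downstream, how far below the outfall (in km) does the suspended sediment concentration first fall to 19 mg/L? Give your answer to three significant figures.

67.2 km

Mixed concentration C = ΣQC/ΣQ = (5230·11.00 + 1100·130.0) / 6330 = 200500/6330 = 31.68 mg/L.
Half-life 23 h → k = ln 2 / 23 = 0.03014 h⁻¹ = 0.7233 d⁻¹.
Set 31.68·exp(−k·t) = 19 → t = ln(31.68/19)/k = 61070 s = 16.96 h.
Distance = v·t = 1.1·61070 = 67180 m = 67.18 km.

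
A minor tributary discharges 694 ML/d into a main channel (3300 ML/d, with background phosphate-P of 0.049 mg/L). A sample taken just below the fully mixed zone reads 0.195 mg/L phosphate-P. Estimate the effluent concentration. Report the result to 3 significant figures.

0.889 mg/L

Mass balance: 3300·0.04900 + 694.0·Cₑ = 3994·0.1950
→ Cₑ = (3994·0.1950 − 3300·0.04900) / 694.0 = 0.8892 mg/L.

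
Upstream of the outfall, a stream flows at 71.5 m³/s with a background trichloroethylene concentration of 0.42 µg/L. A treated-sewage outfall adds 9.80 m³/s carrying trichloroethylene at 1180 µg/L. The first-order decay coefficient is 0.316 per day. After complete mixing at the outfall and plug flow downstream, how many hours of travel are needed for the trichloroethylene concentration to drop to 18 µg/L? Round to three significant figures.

Flow-weighted average: C = (71.50·0.4200 + 9.800·1180) / 81.30 = 11590/81.30 = 142.6 µg/L.
142.6·exp(−k·t) = 18 → t = ln(142.6/18)/k = 565900 s = 157.2 h.

157 h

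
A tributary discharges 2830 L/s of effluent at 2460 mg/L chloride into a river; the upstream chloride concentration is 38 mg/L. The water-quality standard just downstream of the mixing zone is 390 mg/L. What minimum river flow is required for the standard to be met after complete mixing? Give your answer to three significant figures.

16600 L/s

Set C_mix = 390: (Q·38.00 + 2830·2460) / (Q + 2830) = 390
→ Q = 2830·(2460 − 390)/(390 − 38.00) = 16640 L/s.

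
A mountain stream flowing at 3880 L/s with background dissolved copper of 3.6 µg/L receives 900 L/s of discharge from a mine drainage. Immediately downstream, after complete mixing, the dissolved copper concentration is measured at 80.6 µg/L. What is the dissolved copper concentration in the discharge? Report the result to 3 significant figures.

Mass balance: 3880·3.600 + 900.0·Cₑ = 4780·80.60
→ Cₑ = (4780·80.60 − 3880·3.600) / 900.0 = 412.6 µg/L.

413 µg/L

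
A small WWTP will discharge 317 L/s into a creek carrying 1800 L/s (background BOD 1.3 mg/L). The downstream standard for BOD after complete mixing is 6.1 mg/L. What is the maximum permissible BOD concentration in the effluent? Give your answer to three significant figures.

33.4 mg/L

At the limit, (Qr·Cr + Qe·Cₑ)/(Qr + Qe) = 6.1:
Cₑ = (2117·6.1 − 1800·1.300) / 317.0 = 33.36 mg/L.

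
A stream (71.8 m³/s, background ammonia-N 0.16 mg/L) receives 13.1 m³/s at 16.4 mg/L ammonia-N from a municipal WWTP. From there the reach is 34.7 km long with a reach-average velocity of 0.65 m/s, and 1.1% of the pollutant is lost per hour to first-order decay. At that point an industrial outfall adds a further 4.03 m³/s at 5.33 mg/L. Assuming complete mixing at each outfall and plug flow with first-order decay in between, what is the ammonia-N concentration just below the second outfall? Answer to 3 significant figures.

Mixed concentration C = ΣQC/ΣQ = (71.80·0.1600 + 13.10·16.40) / 84.90 = 226.3/84.90 = 2.666 mg/L; combined flow 84.90 m³/s.
Travel time t = 34.7·1000 / 0.65 = 53380 s = 14.83 h.
1.1%/h lost → k = −ln(1 − 0.011) = 0.01106 h⁻¹.
First-order decay: C = 2.666·exp(−k·t) = 2.666·0.8487 = 2.263 mg/L.
At the second outfall, C = (84.90·2.263 + 4.030·5.330) / (84.90 + 4.030) = 2.402 mg/L.

2.40 mg/L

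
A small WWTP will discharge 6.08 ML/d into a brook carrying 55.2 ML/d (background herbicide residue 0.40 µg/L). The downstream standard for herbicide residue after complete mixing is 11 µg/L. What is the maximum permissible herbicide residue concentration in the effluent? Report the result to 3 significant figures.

107 µg/L

At the limit, (Qr·Cr + Qe·Cₑ)/(Qr + Qe) = 11:
Cₑ = (61.28·11 − 55.20·0.4000) / 6.080 = 107.2 µg/L.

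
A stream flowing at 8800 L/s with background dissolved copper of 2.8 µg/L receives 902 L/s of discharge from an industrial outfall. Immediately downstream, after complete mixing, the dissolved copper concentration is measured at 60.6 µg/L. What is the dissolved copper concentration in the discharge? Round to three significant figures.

Mass balance: 8800·2.800 + 902.0·Cₑ = 9702·60.60
→ Cₑ = (9702·60.60 − 8800·2.800) / 902.0 = 624.5 µg/L.

625 µg/L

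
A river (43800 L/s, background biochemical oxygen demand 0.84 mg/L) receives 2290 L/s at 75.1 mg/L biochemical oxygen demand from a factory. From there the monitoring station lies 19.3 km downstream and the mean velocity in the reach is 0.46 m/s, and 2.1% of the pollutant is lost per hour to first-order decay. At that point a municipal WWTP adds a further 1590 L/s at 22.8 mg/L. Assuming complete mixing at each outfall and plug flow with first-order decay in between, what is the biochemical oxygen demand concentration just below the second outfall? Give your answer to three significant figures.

4.18 mg/L

After mixing, C = (43800·0.8400 + 2290·75.10) / 46090 = 208800/46090 = 4.530 mg/L; combined flow 46090 L/s.
Travel time t = 19.3·1000 / 0.46 = 41960 s = 11.65 h.
2.1%/h lost → k = −ln(1 − 0.021) = 0.02122 h⁻¹.
Applying C = C₀e^(−kt): 4.530 × 0.7809 = 3.537 mg/L.
At the second outfall, C = (46090·3.537 + 1590·22.80) / (46090 + 1590) = 4.179 mg/L.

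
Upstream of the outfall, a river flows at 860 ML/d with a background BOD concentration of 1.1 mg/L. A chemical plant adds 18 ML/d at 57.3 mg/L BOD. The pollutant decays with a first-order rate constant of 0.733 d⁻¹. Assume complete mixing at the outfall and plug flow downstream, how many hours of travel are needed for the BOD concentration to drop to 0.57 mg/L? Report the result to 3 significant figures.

After mixing, C = (860.0·1.100 + 18.00·57.30) / 878.0 = 1977/878.0 = 2.252 mg/L.
2.252·exp(−k·t) = 0.57 → t = ln(2.252/0.57)/k = 162000 s = 44.99 h.

45.0 h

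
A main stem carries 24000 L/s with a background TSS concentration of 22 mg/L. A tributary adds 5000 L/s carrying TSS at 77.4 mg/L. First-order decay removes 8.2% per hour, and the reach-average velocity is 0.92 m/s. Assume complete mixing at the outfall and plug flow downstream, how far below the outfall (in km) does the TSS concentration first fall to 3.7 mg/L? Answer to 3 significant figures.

83.0 km

Flow-weighted average: C = (24000·22.00 + 5000·77.40) / 29000 = 915000/29000 = 31.55 mg/L.
8.2%/h lost → k = −ln(1 − 0.082) = 0.08556 h⁻¹.
Set 31.55·exp(−k·t) = 3.7 → t = ln(31.55/3.7)/k = 90180 s = 25.05 h.
Distance = v·t = 0.92·90180 = 82970 m = 82.97 km.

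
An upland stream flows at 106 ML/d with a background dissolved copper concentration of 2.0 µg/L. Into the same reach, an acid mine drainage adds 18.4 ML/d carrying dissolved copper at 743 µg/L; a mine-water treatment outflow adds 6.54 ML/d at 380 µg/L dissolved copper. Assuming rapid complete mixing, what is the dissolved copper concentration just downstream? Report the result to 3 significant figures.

Mass balance: C = (106.0·2.000 + 18.40·743.0 + 6.540·380.0) / 130.9 = 16370/130.9 = 125.0 µg/L.

125 µg/L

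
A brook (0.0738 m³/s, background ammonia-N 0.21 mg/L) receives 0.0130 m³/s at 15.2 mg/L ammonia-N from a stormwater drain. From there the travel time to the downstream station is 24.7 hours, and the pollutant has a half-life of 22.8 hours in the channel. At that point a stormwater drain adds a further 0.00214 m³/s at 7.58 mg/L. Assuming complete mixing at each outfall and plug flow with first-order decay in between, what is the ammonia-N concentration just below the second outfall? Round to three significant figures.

After mixing, C = (0.07380·0.2100 + 0.01300·15.20) / 0.08680 = 0.2131/0.08680 = 2.455 mg/L; combined flow 0.08680 m³/s.
Half-life 22.8 h → k = ln 2 / 22.8 = 0.03040 h⁻¹ = 0.7296 d⁻¹.
Decay over the reach: 2.455·exp(−kt) = 2.455·0.4719 = 1.159 mg/L.
At the second outfall, C = (0.08680·1.159 + 0.002140·7.580) / (0.08680 + 0.002140) = 1.313 mg/L.

1.31 mg/L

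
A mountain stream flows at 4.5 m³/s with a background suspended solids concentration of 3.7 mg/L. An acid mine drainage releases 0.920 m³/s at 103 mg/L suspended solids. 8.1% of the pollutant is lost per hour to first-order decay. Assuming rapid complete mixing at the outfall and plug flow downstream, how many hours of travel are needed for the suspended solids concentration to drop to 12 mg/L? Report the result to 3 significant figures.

6.37 h

Mass balance: C = (4.500·3.700 + 0.9200·103.0) / 5.420 = 111.4/5.420 = 20.56 mg/L.
8.1%/h lost → k = −ln(1 − 0.081) = 0.08447 h⁻¹.
20.56·exp(−k·t) = 12 → t = ln(20.56/12)/k = 22940 s = 6.372 h.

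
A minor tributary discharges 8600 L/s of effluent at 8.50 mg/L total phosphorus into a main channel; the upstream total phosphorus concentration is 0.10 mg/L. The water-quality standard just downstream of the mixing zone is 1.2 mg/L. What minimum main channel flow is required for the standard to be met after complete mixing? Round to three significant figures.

Set C_mix = 1.2: (Q·0.1000 + 8600·8.500) / (Q + 8600) = 1.2
→ Q = 8600·(8.500 − 1.2)/(1.2 − 0.1000) = 57070 L/s.

57100 L/s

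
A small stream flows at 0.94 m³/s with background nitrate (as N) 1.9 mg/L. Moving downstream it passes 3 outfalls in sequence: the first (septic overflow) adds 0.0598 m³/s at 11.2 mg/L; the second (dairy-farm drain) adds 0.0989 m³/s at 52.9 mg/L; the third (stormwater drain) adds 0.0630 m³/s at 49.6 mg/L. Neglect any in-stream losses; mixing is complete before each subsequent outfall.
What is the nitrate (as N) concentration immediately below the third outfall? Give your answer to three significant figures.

9.31 mg/L

Below outfall 1: Q → 0.9998 m³/s, C = (0.9400·1.900 + 0.05980·11.20)/0.9998 = 2.456 mg/L.
Below outfall 2: Q → 1.099 m³/s, C = (0.9998·2.456 + 0.09890·52.90)/1.099 = 6.997 mg/L.
Below outfall 3: Q → 1.162 m³/s, C = (1.099·6.997 + 0.06300·49.60)/1.162 = 9.307 mg/L.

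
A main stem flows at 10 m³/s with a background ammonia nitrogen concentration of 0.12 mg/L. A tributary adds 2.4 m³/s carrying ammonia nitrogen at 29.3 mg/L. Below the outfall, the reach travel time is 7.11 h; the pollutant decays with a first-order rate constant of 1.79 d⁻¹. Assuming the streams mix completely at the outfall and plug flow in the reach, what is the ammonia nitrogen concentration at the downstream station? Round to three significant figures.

Mass balance: C = (10.00·0.1200 + 2.400·29.30) / 12.40 = 71.52/12.40 = 5.768 mg/L.
Decay over the reach: 5.768·exp(−kt) = 5.768·0.5884 = 3.394 mg/L.

3.39 mg/L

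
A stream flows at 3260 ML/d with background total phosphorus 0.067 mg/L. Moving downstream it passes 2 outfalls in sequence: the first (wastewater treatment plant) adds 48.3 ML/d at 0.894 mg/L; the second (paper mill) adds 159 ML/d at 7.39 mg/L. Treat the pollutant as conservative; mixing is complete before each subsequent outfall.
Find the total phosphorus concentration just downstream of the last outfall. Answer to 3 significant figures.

0.414 mg/L

After outfall 1: Q = 3260 + 48.30 = 3308 ML/d; C = (3260·0.06700 + 48.30·0.8940)/3308 = 0.07907 mg/L.
After outfall 2: Q = 3308 + 159.0 = 3467 ML/d; C = (3308·0.07907 + 159.0·7.390)/3467 = 0.4143 mg/L.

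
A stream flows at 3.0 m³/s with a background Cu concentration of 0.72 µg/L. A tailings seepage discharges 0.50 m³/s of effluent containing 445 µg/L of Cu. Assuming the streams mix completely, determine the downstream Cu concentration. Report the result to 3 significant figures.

After mixing, C = (3.000·0.7200 + 0.5000·445.0) / 3.500 = 224.7/3.500 = 64.19 µg/L.

64.2 µg/L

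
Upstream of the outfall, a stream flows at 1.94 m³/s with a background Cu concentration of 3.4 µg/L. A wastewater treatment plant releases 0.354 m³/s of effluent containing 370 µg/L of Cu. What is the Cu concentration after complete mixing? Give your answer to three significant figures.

60.0 µg/L

Mass balance: C = (1.940·3.400 + 0.3540·370.0) / 2.294 = 137.6/2.294 = 59.97 µg/L.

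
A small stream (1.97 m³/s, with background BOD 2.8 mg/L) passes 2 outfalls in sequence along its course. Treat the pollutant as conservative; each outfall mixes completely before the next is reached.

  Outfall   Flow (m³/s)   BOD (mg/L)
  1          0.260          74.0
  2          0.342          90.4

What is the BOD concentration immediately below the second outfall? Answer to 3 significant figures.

Below outfall 1: Q → 2.230 m³/s, C = (1.970·2.800 + 0.2600·74.00)/2.230 = 11.10 mg/L.
Below outfall 2: Q → 2.572 m³/s, C = (2.230·11.10 + 0.3420·90.40)/2.572 = 21.65 mg/L.

21.6 mg/L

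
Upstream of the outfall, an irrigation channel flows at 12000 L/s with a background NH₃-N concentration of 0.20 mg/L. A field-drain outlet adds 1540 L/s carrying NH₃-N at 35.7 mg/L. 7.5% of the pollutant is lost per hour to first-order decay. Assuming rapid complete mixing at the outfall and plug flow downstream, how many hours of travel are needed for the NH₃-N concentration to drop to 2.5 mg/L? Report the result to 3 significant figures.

Conservation of mass: C = (12000·0.2000 + 1540·35.70) / 13540 = 57380/13540 = 4.238 mg/L.
7.5%/h lost → k = −ln(1 − 0.075) = 0.07796 h⁻¹.
4.238·exp(−k·t) = 2.5 → t = ln(4.238/2.5)/k = 24370 s = 6.769 h.

6.77 h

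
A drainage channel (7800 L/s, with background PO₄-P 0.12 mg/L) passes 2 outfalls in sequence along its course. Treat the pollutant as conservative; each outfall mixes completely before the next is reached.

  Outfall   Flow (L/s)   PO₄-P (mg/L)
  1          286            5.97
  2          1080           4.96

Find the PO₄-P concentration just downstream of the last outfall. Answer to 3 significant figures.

0.873 mg/L

Outfall 1: combined Q = 8086 L/s; C = (7800·0.1200 + 286.0·5.970)/8086 = 0.3269 mg/L.
Outfall 2: combined Q = 9166 L/s; C = (8086·0.3269 + 1080·4.960)/9166 = 0.8728 mg/L.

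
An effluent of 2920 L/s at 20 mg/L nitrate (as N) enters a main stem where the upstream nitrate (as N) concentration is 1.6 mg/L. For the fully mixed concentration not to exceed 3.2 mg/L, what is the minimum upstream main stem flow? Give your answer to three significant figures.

Set C_mix = 3.2: (Q·1.600 + 2920·20.00) / (Q + 2920) = 3.2
→ Q = 2920·(20.00 − 3.2)/(3.2 − 1.600) = 30660 L/s.

30700 L/s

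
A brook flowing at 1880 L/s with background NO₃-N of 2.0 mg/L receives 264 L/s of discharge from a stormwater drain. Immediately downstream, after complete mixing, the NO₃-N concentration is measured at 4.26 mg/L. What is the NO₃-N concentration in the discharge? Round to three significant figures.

Mass balance: 1880·2.000 + 264.0·Cₑ = 2144·4.260
→ Cₑ = (2144·4.260 − 1880·2.000) / 264.0 = 20.35 mg/L.

20.4 mg/L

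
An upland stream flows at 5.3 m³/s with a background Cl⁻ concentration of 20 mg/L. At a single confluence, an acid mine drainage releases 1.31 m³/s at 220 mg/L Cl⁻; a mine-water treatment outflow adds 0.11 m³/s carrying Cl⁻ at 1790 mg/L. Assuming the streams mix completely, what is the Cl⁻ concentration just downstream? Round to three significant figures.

88.0 mg/L

Conservation of mass: C = (5.300·20.00 + 1.310·220.0 + 0.1100·1790) / 6.720 = 591.1/6.720 = 87.96 mg/L.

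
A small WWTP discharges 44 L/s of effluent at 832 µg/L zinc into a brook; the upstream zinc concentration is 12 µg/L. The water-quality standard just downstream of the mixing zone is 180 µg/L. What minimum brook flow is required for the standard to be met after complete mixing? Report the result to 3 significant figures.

171 L/s

Set C_mix = 180: (Q·12.00 + 44.00·832.0) / (Q + 44.00) = 180
→ Q = 44.00·(832.0 − 180)/(180 − 12.00) = 170.8 L/s.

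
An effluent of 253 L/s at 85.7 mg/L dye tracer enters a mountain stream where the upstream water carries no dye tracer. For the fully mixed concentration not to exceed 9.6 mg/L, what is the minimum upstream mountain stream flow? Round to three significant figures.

Set C_mix = 9.6: (Q·0 + 253.0·85.70) / (Q + 253.0) = 9.6
→ Q = 253.0·(85.70 − 9.6)/(9.6 − 0) = 2006 L/s.

2010 L/s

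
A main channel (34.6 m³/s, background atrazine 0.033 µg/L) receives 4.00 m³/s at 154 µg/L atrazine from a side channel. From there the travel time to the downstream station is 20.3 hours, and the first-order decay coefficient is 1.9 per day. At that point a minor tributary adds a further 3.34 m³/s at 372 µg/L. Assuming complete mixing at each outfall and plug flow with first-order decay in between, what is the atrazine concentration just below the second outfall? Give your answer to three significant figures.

Conservation of mass: C = (34.60·0.03300 + 4.000·154.0) / 38.60 = 617.1/38.60 = 15.99 µg/L; combined flow 38.60 m³/s.
First-order decay: C = 15.99·exp(−k·t) = 15.99·0.2005 = 3.205 µg/L.
At the second outfall, C = (38.60·3.205 + 3.340·372.0) / (38.60 + 3.340) = 32.58 µg/L.

32.6 µg/L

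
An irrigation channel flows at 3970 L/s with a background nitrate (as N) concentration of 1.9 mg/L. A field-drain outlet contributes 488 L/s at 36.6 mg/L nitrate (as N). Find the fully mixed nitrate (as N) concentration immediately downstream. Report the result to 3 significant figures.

5.70 mg/L

Mixed concentration C = ΣQC/ΣQ = (3970·1.900 + 488.0·36.60) / 4458 = 25400/4458 = 5.698 mg/L.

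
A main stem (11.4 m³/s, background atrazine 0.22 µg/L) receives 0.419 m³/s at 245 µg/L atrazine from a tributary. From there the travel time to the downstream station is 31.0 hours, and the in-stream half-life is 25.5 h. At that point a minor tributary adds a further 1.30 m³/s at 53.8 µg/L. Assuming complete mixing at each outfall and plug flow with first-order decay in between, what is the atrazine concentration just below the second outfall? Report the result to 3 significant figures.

8.78 µg/L

After mixing, C = (11.40·0.2200 + 0.4190·245.0) / 11.82 = 105.2/11.82 = 8.898 µg/L; combined flow 11.82 m³/s.
Half-life 25.5 h → k = ln 2 / 25.5 = 0.02718 h⁻¹ = 0.6524 d⁻¹.
Applying C = C₀e^(−kt): 8.898 × 0.4306 = 3.831 µg/L.
Second outfall: C = (11.82·3.831 + 1.300·53.80)/13.12 = 8.783 µg/L.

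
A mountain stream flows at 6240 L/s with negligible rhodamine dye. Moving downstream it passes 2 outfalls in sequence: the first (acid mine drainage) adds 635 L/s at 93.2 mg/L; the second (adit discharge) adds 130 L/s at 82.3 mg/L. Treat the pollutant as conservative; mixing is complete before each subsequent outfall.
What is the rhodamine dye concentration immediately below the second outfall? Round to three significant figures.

9.98 mg/L

After outfall 1: Q = 6240 + 635.0 = 6875 L/s; C = (6240·0 + 635.0·93.20)/6875 = 8.608 mg/L.
After outfall 2: Q = 6875 + 130.0 = 7005 L/s; C = (6875·8.608 + 130.0·82.30)/7005 = 9.976 mg/L.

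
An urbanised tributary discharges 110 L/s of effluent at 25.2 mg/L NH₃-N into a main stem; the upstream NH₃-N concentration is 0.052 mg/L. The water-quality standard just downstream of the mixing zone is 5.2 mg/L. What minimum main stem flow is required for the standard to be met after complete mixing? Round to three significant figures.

Set C_mix = 5.2: (Q·0.05200 + 110.0·25.20) / (Q + 110.0) = 5.2
→ Q = 110.0·(25.20 − 5.2)/(5.2 − 0.05200) = 427.4 L/s.

427 L/s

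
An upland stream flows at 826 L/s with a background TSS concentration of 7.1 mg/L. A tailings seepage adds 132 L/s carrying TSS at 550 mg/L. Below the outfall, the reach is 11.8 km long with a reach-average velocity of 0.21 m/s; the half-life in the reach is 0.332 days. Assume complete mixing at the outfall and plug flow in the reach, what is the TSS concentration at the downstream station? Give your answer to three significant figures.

Mass balance: C = (826.0·7.100 + 132.0·550.0) / 958.0 = 78460/958.0 = 81.90 mg/L.
Travel time t = 11.8·1000 / 0.21 = 56190 s = 15.61 h.
Half-life 0.332 d → k = ln 2 / 0.332 = 2.088 d⁻¹.
First-order decay: C = 81.90·exp(−k·t) = 81.90·0.2572 = 21.07 mg/L.

21.1 mg/L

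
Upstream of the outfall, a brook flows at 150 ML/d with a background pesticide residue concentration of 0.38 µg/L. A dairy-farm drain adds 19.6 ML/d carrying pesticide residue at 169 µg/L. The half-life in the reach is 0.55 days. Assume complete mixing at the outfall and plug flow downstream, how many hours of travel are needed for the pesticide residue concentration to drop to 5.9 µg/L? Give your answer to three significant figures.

Conservation of mass: C = (150.0·0.3800 + 19.60·169.0) / 169.6 = 3369/169.6 = 19.87 µg/L.
Half-life 0.55 d → k = ln 2 / 0.55 = 1.260 d⁻¹.
19.87·exp(−k·t) = 5.9 → t = ln(19.87/5.9)/k = 83230 s = 23.12 h.

23.1 h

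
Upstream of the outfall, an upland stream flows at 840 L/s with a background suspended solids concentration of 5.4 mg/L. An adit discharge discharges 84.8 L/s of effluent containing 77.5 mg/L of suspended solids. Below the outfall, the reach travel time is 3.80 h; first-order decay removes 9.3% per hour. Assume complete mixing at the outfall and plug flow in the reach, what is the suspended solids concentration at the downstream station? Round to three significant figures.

8.29 mg/L

Flow-weighted average: C = (840.0·5.400 + 84.80·77.50) / 924.8 = 11110/924.8 = 12.01 mg/L.
9.3%/h lost → k = −ln(1 − 0.093) = 0.09761 h⁻¹.
Decay over the reach: 12.01·exp(−kt) = 12.01·0.6901 = 8.289 mg/L.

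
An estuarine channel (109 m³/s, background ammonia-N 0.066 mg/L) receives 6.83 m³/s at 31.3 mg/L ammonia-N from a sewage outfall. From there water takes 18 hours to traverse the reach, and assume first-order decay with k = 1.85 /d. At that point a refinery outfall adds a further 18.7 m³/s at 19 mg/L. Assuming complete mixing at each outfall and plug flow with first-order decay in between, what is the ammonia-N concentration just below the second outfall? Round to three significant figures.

Mixed concentration C = ΣQC/ΣQ = (109.0·0.06600 + 6.830·31.30) / 115.8 = 221.0/115.8 = 1.908 mg/L; combined flow 115.8 m³/s.
First-order decay: C = 1.908·exp(−k·t) = 1.908·0.2497 = 0.4764 mg/L.
Second outfall: C = (115.8·0.4764 + 18.70·19.00)/134.5 = 3.051 mg/L.

3.05 mg/L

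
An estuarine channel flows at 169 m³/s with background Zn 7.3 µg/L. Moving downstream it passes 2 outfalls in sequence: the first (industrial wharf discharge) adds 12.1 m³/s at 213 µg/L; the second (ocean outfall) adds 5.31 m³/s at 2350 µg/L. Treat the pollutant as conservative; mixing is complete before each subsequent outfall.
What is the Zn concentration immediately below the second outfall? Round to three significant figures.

Outfall 1: combined Q = 181.1 m³/s; C = (169.0·7.300 + 12.10·213.0)/181.1 = 21.04 µg/L.
Outfall 2: combined Q = 186.4 m³/s; C = (181.1·21.04 + 5.310·2350)/186.4 = 87.39 µg/L.

87.4 µg/L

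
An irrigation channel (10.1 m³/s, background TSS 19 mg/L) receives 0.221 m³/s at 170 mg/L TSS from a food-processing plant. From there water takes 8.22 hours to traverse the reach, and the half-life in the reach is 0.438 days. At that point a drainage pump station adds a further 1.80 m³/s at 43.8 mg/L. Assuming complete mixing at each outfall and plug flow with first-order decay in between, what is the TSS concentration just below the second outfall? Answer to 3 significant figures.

17.5 mg/L

Flow-weighted average: C = (10.10·19.00 + 0.2210·170.0) / 10.32 = 229.5/10.32 = 22.23 mg/L; combined flow 10.32 m³/s.
Half-life 0.438 d → k = ln 2 / 0.438 = 1.583 d⁻¹.
First-order decay: C = 22.23·exp(−k·t) = 22.23·0.5816 = 12.93 mg/L.
Second outfall: C = (10.32·12.93 + 1.800·43.80)/12.12 = 17.51 mg/L.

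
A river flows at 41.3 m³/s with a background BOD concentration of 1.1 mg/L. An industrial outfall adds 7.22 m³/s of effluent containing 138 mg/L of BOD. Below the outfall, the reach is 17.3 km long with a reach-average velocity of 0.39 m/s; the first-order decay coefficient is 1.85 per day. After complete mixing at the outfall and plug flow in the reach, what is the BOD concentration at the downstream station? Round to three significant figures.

8.31 mg/L

Flow-weighted average: C = (41.30·1.100 + 7.220·138.0) / 48.52 = 1042/48.52 = 21.47 mg/L.
Travel time t = 17.3·1000 / 0.39 = 44360 s = 12.32 h.
First-order decay: C = 21.47·exp(−k·t) = 21.47·0.3868 = 8.305 mg/L.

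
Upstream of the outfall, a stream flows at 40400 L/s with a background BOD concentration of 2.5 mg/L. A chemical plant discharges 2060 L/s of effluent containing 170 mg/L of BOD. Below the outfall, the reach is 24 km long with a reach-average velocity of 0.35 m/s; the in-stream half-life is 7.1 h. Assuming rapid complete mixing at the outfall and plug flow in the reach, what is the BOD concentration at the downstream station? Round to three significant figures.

Mass balance: C = (40400·2.500 + 2060·170.0) / 42460 = 451200/42460 = 10.63 mg/L.
Travel time t = 24·1000 / 0.35 = 68570 s = 19.05 h.
Half-life 7.1 h → k = ln 2 / 7.1 = 0.09763 h⁻¹ = 2.343 d⁻¹.
First-order decay: C = 10.63·exp(−k·t) = 10.63·0.1557 = 1.655 mg/L.

1.65 mg/L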